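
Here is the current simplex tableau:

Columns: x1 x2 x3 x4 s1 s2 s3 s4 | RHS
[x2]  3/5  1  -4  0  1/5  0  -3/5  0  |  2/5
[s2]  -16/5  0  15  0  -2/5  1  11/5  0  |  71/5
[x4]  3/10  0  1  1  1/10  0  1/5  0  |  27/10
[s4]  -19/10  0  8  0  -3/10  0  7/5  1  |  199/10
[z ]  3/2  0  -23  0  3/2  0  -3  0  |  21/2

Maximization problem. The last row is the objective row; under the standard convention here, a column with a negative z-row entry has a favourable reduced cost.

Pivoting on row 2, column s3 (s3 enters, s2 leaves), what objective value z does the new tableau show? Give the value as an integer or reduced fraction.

657/22

Minimum ratio for s3: (71/5)/(11/5) = 71/11.
z changes by −(z-row coeff of s3)·ratio = −(-3)·(71/11) = 213/11.
New z = 21/2 + (213/11) = 657/22.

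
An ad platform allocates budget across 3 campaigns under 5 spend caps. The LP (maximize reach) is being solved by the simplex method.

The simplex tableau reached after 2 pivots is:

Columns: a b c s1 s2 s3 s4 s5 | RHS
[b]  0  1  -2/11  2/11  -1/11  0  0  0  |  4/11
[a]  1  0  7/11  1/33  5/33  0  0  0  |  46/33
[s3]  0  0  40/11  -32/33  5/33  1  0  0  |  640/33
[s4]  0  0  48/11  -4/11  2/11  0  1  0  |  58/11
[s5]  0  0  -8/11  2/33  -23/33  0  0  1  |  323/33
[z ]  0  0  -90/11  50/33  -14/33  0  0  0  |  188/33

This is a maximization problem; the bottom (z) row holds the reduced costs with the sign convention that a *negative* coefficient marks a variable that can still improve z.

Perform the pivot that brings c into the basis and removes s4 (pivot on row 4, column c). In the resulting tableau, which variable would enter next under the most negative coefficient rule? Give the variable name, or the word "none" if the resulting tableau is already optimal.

Pivot element 48/11. New z-row = old z-row − (-90/11)·(row 4/(48/11)).
Updated z-row coefficients: a: 0, b: 0, c: 0, s1: 5/6, s2: -1/12, s3: 0, s4: 15/8, s5: 0.
The most negative is -1/12 in column s2, so s2 would enter next.

s2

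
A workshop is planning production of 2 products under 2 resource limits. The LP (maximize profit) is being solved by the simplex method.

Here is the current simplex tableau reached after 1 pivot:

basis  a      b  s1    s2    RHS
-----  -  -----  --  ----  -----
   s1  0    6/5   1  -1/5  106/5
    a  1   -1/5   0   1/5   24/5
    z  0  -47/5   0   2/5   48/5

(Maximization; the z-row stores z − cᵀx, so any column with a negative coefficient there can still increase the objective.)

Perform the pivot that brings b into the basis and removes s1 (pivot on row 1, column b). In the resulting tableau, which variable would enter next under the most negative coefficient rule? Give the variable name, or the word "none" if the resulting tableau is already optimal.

Pivot element 6/5. New z-row = old z-row − (-47/5)·(row 1/(6/5)).
Updated z-row coefficients: a: 0, b: 0, s1: 47/6, s2: -7/6.
The most negative is -7/6 in column s2, so s2 would enter next.

s2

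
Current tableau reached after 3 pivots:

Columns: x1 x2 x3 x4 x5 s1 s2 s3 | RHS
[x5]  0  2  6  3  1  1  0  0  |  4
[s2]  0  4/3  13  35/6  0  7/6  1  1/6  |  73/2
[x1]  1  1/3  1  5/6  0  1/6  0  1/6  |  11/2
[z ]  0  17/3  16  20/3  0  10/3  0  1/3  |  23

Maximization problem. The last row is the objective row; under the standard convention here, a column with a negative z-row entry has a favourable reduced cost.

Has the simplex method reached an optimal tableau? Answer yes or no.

yes

No objective-row coefficient is strictly negative, so no entering variable exists; the tableau is optimal.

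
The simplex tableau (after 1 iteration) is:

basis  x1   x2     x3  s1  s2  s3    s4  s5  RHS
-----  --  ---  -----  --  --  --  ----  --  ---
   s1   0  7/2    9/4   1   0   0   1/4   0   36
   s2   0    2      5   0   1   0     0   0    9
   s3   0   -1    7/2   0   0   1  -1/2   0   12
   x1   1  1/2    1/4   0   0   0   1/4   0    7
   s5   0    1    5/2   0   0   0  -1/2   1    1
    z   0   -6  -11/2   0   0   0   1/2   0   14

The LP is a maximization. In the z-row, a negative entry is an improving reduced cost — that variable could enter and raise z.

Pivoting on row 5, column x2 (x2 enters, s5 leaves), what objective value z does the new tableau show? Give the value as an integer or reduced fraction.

20

Minimum ratio for x2: 1/1 = 1.
z changes by −(z-row coeff of x2)·ratio = −(-6)·1 = 6.
New z = 14 + 6 = 20.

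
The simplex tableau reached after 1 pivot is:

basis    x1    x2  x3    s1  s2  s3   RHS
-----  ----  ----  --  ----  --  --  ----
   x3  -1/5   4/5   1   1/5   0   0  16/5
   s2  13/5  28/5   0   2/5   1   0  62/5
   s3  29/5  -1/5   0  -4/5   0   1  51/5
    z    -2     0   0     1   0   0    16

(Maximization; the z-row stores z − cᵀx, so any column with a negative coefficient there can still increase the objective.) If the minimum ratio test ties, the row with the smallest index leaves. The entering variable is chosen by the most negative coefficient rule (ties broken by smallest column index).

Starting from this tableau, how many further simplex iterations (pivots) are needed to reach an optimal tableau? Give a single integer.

2

pivot: x1 in, s3 out → z = 566/29
pivot: x2 in, s2 out → z = 3236/165
No improving column remains; optimal.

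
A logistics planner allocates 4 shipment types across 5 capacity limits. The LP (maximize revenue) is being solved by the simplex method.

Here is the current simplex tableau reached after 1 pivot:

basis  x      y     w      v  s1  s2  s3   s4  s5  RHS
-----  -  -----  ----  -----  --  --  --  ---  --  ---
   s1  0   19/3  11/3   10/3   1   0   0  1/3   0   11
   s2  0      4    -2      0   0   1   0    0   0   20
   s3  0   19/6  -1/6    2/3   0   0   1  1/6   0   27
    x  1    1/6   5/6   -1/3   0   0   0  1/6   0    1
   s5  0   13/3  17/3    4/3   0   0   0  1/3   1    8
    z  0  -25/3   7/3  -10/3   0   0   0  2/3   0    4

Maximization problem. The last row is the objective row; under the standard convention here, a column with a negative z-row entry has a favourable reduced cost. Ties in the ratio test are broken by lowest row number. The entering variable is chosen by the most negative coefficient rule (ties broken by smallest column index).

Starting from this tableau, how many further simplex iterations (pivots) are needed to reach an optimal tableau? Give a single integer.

pivot: y in, s1 out → z = 351/19
No improving column remains; optimal.

1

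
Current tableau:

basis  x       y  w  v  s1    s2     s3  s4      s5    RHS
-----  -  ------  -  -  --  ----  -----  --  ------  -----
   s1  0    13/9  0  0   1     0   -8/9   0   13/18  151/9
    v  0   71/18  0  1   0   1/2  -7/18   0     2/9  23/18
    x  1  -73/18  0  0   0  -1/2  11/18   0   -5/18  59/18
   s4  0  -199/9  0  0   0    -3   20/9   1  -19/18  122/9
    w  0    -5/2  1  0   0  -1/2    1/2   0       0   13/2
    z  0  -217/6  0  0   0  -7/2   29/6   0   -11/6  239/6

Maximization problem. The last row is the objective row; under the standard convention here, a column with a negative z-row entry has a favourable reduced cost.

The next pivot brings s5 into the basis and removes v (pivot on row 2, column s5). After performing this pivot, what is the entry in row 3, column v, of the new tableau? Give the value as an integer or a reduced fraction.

Pivot element is row 2, column s5: 2/9.
Normalize row 2: new (row 2, v) = 1/(2/9) = 9/2.
row 3 ← row 3 − (-5/18)·(new row 2): 0 − (-5/18)·(9/2) = 5/4.

5/4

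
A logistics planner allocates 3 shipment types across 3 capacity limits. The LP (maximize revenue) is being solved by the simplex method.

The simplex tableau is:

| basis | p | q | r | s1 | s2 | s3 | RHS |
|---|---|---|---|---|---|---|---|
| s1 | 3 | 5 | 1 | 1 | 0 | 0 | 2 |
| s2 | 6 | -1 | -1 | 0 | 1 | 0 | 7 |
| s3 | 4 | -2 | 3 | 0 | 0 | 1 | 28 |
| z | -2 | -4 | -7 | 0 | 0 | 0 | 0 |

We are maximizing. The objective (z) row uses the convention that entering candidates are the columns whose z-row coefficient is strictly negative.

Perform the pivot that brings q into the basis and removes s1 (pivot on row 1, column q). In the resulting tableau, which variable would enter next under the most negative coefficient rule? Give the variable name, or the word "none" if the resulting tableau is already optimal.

r

Pivot element 5. New z-row = old z-row − (-4)·(row 1/5).
Updated z-row coefficients: p: 2/5, q: 0, r: -31/5, s1: 4/5, s2: 0, s3: 0.
The most negative is -31/5 in column r, so r would enter next.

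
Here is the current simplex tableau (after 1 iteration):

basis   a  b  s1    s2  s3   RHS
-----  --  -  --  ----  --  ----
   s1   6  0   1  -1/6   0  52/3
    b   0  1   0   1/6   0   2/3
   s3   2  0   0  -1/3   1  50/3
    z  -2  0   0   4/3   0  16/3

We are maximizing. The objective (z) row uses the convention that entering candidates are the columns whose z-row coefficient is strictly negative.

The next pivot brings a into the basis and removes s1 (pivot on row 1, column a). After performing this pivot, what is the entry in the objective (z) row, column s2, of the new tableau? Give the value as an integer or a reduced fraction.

Pivot element is row 1, column a: 6.
Normalize row 1: new (row 1, s2) = (-1/6)/6 = -1/36.
z-row ← z-row − (-2)·(new row 1): 4/3 − (-2)·(-1/36) = 23/18.

23/18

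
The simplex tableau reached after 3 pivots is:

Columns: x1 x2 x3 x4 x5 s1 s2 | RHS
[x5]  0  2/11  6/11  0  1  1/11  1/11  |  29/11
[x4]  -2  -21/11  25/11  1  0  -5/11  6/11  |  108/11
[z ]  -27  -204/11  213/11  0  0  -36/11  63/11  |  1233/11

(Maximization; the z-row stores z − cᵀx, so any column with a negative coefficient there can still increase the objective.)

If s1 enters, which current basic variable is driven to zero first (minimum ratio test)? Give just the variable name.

Ratios: row 1 (x5): (29/11)/(1/11) = 29; row 2 (x4): entry -5/11 ≤ 0, skip.
Minimum ratio 29 is in the x5 row, so x5 leaves.

x5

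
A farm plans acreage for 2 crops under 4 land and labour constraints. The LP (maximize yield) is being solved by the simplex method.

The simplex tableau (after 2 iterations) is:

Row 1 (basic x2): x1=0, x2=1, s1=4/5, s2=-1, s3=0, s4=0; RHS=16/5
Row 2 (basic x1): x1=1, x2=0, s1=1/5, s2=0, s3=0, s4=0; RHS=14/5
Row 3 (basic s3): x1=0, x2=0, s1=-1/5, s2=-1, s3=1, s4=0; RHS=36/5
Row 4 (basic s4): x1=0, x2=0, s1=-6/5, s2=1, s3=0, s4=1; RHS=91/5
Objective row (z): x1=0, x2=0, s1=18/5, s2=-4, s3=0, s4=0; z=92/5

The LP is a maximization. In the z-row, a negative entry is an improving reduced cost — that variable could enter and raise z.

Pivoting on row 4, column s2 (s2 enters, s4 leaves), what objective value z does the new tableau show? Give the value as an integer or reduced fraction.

Minimum ratio for s2: (91/5)/1 = 91/5.
z changes by −(z-row coeff of s2)·ratio = −(-4)·(91/5) = 364/5.
New z = 92/5 + (364/5) = 456/5.

456/5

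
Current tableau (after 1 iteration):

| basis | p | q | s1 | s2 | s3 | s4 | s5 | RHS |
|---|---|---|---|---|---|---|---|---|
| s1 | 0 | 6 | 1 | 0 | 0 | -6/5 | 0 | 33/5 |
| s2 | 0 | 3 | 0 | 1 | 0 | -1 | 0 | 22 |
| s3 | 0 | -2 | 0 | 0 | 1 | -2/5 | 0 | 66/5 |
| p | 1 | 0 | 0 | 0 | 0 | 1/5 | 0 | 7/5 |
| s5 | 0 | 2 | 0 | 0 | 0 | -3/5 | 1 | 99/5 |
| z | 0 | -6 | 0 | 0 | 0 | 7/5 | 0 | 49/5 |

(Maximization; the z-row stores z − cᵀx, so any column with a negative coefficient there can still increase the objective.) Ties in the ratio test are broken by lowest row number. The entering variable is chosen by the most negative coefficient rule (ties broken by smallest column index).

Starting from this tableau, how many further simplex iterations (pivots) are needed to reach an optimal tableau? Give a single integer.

pivot: q in, s1 out → z = 82/5
No improving column remains; optimal.

1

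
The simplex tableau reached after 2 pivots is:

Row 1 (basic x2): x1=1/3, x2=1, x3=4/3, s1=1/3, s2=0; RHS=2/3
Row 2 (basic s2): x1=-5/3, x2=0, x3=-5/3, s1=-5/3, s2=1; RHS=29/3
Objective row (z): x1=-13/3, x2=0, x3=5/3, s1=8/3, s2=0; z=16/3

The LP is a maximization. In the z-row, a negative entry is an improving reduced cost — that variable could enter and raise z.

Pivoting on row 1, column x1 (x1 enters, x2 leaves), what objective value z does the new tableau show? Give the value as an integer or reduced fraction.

Minimum ratio for x1: (2/3)/(1/3) = 2.
z changes by −(z-row coeff of x1)·ratio = −(-13/3)·2 = 26/3.
New z = 16/3 + (26/3) = 14.

14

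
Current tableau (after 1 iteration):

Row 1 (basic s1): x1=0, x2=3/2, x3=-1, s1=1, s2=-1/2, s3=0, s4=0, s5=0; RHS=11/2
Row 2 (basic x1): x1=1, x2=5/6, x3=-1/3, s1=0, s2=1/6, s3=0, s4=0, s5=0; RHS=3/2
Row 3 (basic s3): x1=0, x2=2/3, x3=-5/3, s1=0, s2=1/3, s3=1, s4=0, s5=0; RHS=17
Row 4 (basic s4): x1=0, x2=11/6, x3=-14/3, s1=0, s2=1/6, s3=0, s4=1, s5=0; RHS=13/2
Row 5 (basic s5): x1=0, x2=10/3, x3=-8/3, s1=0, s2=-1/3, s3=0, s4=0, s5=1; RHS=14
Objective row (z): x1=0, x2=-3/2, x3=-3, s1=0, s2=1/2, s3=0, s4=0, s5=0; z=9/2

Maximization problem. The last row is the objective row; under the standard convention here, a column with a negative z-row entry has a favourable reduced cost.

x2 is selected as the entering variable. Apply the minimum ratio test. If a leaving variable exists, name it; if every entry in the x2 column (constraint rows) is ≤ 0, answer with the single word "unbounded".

x1

Ratios: row 1 (s1): (11/2)/(3/2) = 11/3; row 2 (x1): (3/2)/(5/6) = 9/5; row 3 (s3): 17/(2/3) = 51/2; row 4 (s4): (13/2)/(11/6) = 39/11; row 5 (s5): 14/(10/3) = 21/5.
Minimum ratio is in the x1 row, so x1 leaves.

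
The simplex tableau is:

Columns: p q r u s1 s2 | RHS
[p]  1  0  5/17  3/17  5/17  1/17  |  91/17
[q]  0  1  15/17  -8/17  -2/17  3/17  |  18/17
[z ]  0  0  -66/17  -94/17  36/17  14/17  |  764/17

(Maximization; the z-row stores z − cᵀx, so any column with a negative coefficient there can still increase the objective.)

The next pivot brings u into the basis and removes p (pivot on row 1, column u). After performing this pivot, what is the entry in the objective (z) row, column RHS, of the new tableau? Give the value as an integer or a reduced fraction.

Pivot element is row 1, column u: 3/17.
Normalize row 1: new (row 1, RHS) = (91/17)/(3/17) = 91/3.
z-row ← z-row − (-94/17)·(new row 1): 764/17 − (-94/17)·(91/3) = 638/3.

638/3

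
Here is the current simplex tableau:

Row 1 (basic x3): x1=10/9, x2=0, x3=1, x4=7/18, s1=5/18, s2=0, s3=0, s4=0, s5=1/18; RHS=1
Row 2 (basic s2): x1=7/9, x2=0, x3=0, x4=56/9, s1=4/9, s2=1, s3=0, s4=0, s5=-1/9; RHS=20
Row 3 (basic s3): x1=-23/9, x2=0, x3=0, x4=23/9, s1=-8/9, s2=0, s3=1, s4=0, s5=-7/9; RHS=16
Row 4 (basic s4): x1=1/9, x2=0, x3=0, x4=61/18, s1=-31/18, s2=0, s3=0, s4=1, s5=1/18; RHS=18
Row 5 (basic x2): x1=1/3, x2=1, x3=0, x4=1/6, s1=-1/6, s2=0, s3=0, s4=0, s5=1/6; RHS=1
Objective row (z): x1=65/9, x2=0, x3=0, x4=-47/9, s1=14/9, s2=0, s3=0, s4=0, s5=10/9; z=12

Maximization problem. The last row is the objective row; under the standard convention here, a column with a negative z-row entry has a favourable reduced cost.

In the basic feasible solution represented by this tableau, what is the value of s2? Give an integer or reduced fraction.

s2 is basic (row 2); its value is the RHS of that row: 20.

20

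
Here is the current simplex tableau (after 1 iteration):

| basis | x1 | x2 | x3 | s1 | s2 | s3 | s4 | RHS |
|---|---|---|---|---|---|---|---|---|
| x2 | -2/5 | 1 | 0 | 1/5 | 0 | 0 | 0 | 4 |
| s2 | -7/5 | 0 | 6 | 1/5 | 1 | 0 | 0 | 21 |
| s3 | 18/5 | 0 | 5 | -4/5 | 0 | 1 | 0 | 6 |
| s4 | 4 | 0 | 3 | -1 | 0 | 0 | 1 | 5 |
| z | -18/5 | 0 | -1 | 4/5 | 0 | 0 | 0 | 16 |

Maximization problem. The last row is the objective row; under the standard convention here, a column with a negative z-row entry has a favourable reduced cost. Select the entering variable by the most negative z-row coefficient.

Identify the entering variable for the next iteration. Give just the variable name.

Objective-row coefficients: x1: -18/5, x2: 0, x3: -1, s1: 4/5, s2: 0, s3: 0, s4: 0.
The most negative is -18/5 in column x1, so x1 enters.

x1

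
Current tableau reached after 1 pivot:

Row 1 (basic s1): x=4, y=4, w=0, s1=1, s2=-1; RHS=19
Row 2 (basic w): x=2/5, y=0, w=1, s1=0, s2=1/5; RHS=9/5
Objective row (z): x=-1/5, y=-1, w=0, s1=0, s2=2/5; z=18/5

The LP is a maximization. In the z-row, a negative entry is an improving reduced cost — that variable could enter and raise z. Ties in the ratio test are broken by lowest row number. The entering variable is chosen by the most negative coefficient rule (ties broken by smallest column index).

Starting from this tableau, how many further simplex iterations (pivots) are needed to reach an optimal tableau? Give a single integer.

1

pivot: y in, s1 out → z = 167/20
No improving column remains; optimal.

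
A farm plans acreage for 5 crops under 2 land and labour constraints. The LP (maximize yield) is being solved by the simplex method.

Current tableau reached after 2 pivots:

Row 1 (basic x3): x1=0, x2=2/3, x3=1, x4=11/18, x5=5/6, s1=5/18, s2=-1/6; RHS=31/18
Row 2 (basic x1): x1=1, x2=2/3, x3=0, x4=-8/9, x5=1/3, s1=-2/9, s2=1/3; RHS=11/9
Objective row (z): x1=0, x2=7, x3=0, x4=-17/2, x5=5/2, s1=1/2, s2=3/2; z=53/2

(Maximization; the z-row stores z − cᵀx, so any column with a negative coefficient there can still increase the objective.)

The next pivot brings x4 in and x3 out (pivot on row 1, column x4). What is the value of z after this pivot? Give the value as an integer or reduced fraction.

555/11

Minimum ratio for x4: (31/18)/(11/18) = 31/11.
z changes by −(z-row coeff of x4)·ratio = −(-17/2)·(31/11) = 527/22.
New z = 53/2 + (527/22) = 555/11.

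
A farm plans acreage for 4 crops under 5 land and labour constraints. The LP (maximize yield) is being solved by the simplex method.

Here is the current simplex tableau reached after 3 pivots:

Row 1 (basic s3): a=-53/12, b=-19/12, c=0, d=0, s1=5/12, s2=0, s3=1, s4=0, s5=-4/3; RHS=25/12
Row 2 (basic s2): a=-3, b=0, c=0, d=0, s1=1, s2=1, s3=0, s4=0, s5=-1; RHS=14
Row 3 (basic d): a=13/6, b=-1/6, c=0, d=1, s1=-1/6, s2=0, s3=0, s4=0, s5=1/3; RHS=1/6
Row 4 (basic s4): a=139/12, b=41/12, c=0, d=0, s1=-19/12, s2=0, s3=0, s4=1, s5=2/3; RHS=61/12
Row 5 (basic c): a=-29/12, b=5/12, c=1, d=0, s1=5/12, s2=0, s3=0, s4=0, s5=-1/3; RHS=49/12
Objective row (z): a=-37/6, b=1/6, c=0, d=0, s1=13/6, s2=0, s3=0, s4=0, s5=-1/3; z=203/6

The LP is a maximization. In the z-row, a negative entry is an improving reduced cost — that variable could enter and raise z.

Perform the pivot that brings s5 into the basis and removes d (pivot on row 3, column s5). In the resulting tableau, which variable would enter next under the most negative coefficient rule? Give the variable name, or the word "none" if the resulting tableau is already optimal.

a

Pivot element 1/3. New z-row = old z-row − (-1/3)·(row 3/(1/3)).
Updated z-row coefficients: a: -4, b: 0, c: 0, d: 1, s1: 2, s2: 0, s3: 0, s4: 0, s5: 0.
The most negative is -4 in column a, so a would enter next.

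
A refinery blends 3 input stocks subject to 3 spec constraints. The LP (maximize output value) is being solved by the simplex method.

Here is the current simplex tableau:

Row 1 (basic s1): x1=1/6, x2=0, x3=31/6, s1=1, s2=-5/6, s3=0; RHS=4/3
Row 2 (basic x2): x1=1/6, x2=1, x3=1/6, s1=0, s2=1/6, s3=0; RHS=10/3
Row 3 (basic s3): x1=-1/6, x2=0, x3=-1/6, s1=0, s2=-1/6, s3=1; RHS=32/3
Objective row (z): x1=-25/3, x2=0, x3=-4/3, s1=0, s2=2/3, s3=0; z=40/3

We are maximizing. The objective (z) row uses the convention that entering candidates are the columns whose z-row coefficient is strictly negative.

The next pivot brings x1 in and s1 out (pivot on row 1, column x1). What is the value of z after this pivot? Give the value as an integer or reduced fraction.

Minimum ratio for x1: (4/3)/(1/6) = 8.
z changes by −(z-row coeff of x1)·ratio = −(-25/3)·8 = 200/3.
New z = 40/3 + (200/3) = 80.

80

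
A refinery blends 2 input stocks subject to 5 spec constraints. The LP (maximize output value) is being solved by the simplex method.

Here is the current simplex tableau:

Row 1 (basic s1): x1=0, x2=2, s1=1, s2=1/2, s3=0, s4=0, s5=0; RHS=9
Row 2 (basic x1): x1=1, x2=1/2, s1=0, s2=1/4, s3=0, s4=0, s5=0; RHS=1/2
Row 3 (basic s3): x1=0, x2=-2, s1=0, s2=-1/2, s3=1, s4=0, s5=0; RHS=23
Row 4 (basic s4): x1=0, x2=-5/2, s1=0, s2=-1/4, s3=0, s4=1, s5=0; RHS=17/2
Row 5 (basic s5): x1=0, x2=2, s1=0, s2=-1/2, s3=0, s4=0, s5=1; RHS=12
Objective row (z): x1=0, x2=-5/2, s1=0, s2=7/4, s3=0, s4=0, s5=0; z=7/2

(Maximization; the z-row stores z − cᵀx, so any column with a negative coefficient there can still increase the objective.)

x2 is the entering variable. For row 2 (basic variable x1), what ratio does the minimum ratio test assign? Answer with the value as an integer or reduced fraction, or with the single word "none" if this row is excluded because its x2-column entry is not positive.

Ratio = RHS / (x2 entry) = (1/2) / (1/2) = 1.

1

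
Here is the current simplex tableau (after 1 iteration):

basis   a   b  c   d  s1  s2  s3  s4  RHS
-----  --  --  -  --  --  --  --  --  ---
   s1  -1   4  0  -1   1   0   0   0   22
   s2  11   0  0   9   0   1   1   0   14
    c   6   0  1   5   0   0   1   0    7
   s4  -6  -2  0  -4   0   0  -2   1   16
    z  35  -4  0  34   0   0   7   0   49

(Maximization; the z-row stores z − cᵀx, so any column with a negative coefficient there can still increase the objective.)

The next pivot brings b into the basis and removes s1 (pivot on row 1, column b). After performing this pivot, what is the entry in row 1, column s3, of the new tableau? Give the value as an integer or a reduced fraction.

0

Pivot element is row 1, column b: 4.
Normalize row 1: new (row 1, s3) = 0/4 = 0.
Row 1 is the pivot row, so the entry is 0.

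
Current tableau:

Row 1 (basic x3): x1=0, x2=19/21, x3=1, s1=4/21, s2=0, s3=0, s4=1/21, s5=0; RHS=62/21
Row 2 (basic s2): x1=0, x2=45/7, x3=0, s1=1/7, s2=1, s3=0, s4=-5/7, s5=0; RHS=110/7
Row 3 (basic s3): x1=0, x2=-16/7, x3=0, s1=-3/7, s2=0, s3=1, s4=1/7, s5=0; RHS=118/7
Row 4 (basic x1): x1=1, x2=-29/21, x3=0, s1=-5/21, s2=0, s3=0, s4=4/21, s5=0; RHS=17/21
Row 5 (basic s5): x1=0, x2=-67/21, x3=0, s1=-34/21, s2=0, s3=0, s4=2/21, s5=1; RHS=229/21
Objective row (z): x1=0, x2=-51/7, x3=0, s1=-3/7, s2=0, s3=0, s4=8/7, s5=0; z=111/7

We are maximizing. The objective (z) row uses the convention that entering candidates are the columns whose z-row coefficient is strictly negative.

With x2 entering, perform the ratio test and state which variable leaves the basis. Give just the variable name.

Ratios: row 1 (x3): (62/21)/(19/21) = 62/19; row 2 (s2): (110/7)/(45/7) = 22/9; row 3 (s3): entry -16/7 ≤ 0, skip; row 4 (x1): entry -29/21 ≤ 0, skip; row 5 (s5): entry -67/21 ≤ 0, skip.
Minimum ratio 22/9 is in the s2 row, so s2 leaves.

s2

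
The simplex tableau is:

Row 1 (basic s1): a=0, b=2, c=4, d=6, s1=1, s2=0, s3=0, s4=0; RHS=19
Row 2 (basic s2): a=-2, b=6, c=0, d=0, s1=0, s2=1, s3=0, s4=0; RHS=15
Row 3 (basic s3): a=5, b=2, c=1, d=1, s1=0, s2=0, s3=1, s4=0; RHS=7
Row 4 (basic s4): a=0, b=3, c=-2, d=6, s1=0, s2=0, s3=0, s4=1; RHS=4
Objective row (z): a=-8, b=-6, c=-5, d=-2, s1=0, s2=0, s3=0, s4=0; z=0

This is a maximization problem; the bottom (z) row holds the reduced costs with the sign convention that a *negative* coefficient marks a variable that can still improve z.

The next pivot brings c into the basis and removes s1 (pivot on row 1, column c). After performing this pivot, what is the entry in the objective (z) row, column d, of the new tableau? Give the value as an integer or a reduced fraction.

Pivot element is row 1, column c: 4.
Normalize row 1: new (row 1, d) = 6/4 = 3/2.
z-row ← z-row − (-5)·(new row 1): -2 − (-5)·(3/2) = 11/2.

11/2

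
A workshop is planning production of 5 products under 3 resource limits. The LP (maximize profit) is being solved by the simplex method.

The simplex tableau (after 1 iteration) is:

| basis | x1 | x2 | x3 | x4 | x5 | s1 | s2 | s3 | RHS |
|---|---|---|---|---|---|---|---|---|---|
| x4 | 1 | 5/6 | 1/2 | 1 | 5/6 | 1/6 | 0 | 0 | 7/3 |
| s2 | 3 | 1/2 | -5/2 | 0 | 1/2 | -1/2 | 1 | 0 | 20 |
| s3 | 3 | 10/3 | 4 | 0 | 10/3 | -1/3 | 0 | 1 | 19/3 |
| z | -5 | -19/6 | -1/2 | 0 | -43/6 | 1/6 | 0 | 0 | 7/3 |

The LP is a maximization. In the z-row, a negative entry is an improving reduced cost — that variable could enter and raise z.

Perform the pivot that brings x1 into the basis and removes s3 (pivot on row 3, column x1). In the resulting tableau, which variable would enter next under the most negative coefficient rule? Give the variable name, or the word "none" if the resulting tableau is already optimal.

Pivot element 3. New z-row = old z-row − (-5)·(row 3/3).
Updated z-row coefficients: x1: 0, x2: 43/18, x3: 37/6, x4: 0, x5: -29/18, s1: -7/18, s2: 0, s3: 5/3.
The most negative is -29/18 in column x5, so x5 would enter next.

x5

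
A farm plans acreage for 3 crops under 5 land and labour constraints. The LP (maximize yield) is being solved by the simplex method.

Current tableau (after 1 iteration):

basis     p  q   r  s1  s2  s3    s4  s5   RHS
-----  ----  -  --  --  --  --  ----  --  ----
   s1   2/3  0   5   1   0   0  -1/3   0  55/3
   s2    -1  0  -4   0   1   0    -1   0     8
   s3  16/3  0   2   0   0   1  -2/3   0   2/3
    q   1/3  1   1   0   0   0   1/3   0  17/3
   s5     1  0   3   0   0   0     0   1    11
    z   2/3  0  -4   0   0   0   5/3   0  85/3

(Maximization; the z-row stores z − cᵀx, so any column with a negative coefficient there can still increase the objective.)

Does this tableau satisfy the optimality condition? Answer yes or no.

no

Column r has objective-row coefficient -4, which is negative; an improving pivot exists, so not yet optimal.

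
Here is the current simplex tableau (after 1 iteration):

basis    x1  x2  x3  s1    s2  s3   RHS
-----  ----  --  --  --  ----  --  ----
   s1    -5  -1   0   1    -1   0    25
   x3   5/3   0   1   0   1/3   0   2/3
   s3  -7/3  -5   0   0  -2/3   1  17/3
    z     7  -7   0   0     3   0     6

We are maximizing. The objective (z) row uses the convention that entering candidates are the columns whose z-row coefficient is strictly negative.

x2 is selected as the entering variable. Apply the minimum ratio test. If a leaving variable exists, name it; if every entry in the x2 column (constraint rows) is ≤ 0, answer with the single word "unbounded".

x2-column entries: row 1: -1, row 2: 0, row 3: -5. All ≤ 0, so x2 can increase without bound; the LP is unbounded in this direction.

unbounded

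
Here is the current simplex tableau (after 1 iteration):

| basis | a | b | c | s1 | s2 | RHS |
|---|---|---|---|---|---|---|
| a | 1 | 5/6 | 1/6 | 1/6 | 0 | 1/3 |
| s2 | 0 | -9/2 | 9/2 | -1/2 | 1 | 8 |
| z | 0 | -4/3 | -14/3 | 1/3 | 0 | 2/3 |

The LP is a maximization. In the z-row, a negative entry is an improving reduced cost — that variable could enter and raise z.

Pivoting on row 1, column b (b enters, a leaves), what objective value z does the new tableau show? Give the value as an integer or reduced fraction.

Minimum ratio for b: (1/3)/(5/6) = 2/5.
z changes by −(z-row coeff of b)·ratio = −(-4/3)·(2/5) = 8/15.
New z = 2/3 + (8/15) = 6/5.

6/5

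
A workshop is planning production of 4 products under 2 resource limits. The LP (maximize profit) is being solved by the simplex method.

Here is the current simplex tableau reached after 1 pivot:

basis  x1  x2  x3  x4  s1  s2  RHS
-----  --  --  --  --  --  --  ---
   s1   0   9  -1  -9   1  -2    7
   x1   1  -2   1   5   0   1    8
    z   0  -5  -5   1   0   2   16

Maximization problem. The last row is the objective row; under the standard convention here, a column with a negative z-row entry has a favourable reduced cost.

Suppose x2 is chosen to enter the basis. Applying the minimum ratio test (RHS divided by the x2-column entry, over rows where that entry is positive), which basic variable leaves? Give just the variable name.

Ratios: row 1 (s1): 7/9 = 7/9; row 2 (x1): entry -2 ≤ 0, skip.
Minimum ratio 7/9 is in the s1 row, so s1 leaves.

s1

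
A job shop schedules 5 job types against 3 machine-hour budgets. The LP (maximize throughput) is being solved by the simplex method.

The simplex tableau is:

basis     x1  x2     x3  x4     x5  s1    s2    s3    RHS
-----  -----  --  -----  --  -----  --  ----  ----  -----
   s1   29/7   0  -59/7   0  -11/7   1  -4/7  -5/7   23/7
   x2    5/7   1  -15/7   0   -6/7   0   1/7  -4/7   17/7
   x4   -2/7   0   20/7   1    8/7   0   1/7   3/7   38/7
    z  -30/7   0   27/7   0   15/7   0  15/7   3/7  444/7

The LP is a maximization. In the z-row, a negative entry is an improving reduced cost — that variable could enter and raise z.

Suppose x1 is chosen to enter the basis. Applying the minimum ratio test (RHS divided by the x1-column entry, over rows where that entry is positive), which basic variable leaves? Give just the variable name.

Ratios: row 1 (s1): (23/7)/(29/7) = 23/29; row 2 (x2): (17/7)/(5/7) = 17/5; row 3 (x4): entry -2/7 ≤ 0, skip.
Minimum ratio 23/29 is in the s1 row, so s1 leaves.

s1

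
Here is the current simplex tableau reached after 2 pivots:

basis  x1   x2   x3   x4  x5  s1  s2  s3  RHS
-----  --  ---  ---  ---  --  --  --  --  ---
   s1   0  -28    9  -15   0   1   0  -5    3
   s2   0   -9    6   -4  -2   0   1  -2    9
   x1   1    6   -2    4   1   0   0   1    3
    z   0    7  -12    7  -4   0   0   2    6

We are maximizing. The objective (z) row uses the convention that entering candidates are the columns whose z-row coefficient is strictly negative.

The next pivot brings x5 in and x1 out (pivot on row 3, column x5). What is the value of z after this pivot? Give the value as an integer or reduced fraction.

Minimum ratio for x5: 3/1 = 3.
z changes by −(z-row coeff of x5)·ratio = −(-4)·3 = 12.
New z = 6 + 12 = 18.

18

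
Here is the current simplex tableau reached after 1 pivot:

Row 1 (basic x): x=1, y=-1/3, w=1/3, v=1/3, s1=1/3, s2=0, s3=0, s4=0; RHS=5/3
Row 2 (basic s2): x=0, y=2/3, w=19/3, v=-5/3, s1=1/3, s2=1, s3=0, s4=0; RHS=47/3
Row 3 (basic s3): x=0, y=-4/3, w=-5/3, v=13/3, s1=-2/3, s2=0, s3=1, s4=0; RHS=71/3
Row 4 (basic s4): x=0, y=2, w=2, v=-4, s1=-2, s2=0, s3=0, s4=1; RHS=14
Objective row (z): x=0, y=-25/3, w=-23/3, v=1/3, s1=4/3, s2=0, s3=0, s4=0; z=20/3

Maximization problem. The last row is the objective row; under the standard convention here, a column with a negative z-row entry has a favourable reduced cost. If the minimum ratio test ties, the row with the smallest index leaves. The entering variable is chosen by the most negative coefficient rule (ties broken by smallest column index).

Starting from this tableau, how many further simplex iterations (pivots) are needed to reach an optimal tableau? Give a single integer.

3

pivot: y in, s4 out → z = 65
pivot: v in, s3 out → z = 1942/5
pivot: s1 in, s2 out → z = 3506/3
No improving column remains; optimal.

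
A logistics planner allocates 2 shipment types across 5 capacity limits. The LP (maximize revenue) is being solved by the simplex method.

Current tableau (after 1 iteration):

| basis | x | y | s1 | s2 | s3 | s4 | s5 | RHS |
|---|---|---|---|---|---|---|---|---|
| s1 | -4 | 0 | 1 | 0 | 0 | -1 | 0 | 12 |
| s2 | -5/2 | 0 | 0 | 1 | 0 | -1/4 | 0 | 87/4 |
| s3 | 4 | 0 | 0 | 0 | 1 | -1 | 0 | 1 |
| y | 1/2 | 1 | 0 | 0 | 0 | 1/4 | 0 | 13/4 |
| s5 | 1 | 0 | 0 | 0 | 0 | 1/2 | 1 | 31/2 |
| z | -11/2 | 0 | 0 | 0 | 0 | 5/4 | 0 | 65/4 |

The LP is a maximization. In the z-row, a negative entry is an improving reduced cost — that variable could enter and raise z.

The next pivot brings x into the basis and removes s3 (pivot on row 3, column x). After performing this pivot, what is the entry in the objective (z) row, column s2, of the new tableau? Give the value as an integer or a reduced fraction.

0

Pivot element is row 3, column x: 4.
Normalize row 3: new (row 3, s2) = 0/4 = 0.
z-row ← z-row − (-11/2)·(new row 3): 0 − (-11/2)·0 = 0.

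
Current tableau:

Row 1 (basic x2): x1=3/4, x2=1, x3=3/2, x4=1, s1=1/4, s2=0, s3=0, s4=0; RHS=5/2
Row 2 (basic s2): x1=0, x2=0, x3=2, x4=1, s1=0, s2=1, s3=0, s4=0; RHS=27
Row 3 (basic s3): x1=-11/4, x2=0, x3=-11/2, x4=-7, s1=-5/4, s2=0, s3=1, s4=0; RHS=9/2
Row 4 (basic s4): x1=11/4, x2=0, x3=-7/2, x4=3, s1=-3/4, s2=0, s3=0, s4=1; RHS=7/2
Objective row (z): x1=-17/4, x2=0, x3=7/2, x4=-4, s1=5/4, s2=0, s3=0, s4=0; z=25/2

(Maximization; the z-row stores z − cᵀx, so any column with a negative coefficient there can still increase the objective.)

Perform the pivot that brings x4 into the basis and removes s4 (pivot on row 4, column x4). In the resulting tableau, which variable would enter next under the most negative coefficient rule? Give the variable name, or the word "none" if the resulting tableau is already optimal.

Pivot element 3. New z-row = old z-row − (-4)·(row 4/3).
Updated z-row coefficients: x1: -7/12, x2: 0, x3: -7/6, x4: 0, s1: 1/4, s2: 0, s3: 0, s4: 4/3.
The most negative is -7/6 in column x3, so x3 would enter next.

x3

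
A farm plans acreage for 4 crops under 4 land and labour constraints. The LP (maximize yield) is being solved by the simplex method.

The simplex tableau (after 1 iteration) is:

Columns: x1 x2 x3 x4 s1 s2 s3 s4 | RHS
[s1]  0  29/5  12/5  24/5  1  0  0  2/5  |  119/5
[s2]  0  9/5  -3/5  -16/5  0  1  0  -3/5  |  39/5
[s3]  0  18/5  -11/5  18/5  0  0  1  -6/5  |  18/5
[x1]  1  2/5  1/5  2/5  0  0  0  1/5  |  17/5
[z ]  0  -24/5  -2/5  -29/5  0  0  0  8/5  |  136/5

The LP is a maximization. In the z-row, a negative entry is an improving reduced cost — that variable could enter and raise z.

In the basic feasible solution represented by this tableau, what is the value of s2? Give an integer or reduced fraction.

39/5

s2 is basic (row 2); its value is the RHS of that row: 39/5.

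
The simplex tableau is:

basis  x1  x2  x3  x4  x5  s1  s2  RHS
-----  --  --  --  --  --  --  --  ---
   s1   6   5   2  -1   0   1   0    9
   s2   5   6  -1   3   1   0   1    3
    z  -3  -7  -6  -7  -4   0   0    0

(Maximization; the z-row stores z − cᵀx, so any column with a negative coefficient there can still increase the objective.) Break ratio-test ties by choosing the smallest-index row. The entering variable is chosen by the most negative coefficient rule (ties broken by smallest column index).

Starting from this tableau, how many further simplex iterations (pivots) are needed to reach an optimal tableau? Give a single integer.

pivot: x2 in, s2 out → z = 7/2
pivot: x3 in, s1 out → z = 339/17
pivot: x4 in, x2 out → z = 57
No improving column remains; optimal.

3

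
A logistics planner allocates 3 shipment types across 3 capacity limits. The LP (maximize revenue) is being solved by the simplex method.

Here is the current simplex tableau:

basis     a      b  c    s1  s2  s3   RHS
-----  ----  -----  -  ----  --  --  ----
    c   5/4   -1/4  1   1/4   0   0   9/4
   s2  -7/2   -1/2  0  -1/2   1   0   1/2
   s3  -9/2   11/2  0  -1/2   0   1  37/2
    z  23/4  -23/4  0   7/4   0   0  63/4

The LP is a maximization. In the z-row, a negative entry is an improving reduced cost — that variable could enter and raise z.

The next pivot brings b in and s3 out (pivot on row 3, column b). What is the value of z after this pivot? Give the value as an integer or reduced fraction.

Minimum ratio for b: (37/2)/(11/2) = 37/11.
z changes by −(z-row coeff of b)·ratio = −(-23/4)·(37/11) = 851/44.
New z = 63/4 + (851/44) = 386/11.

386/11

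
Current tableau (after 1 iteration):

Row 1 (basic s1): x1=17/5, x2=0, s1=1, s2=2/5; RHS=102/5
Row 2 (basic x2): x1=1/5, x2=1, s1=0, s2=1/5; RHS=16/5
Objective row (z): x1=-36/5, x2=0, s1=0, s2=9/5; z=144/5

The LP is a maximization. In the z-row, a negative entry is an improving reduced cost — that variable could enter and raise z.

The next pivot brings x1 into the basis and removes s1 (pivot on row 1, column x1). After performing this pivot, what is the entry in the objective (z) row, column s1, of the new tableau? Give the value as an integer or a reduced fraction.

Pivot element is row 1, column x1: 17/5.
Normalize row 1: new (row 1, s1) = 1/(17/5) = 5/17.
z-row ← z-row − (-36/5)·(new row 1): 0 − (-36/5)·(5/17) = 36/17.

36/17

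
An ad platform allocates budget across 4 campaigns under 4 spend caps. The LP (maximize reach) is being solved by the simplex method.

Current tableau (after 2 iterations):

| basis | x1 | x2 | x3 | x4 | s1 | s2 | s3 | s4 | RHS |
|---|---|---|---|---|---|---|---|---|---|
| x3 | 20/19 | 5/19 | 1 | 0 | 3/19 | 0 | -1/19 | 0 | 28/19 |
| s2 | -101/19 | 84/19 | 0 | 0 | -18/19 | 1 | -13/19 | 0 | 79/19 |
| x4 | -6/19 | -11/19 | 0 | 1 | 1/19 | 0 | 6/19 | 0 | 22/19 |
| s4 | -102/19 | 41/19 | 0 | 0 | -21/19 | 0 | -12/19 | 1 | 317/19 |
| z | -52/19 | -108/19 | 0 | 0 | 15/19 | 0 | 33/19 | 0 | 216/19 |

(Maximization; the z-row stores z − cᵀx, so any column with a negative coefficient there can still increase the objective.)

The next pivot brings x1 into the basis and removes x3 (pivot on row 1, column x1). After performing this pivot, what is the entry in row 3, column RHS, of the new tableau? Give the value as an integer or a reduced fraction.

8/5

Pivot element is row 1, column x1: 20/19.
Normalize row 1: new (row 1, RHS) = (28/19)/(20/19) = 7/5.
row 3 ← row 3 − (-6/19)·(new row 1): 22/19 − (-6/19)·(7/5) = 8/5.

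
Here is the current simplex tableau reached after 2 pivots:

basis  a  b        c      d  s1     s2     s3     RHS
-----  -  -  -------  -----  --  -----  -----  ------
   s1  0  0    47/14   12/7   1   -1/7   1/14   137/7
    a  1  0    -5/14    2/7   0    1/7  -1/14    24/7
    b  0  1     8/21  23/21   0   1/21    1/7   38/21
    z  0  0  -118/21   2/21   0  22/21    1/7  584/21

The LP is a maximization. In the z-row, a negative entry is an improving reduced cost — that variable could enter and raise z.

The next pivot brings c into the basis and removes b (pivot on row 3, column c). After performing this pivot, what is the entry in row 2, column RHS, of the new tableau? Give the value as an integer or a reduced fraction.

41/8

Pivot element is row 3, column c: 8/21.
Normalize row 3: new (row 3, RHS) = (38/21)/(8/21) = 19/4.
row 2 ← row 2 − (-5/14)·(new row 3): 24/7 − (-5/14)·(19/4) = 41/8.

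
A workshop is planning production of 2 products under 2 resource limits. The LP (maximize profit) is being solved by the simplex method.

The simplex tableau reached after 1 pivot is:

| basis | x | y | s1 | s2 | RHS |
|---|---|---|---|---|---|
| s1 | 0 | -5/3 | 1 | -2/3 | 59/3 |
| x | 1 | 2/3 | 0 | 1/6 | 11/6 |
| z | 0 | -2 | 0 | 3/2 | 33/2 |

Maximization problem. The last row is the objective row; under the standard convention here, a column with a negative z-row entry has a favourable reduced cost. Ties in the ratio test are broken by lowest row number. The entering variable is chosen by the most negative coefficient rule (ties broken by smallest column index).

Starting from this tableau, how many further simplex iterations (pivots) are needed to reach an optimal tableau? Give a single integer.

pivot: y in, x out → z = 22
No improving column remains; optimal.

1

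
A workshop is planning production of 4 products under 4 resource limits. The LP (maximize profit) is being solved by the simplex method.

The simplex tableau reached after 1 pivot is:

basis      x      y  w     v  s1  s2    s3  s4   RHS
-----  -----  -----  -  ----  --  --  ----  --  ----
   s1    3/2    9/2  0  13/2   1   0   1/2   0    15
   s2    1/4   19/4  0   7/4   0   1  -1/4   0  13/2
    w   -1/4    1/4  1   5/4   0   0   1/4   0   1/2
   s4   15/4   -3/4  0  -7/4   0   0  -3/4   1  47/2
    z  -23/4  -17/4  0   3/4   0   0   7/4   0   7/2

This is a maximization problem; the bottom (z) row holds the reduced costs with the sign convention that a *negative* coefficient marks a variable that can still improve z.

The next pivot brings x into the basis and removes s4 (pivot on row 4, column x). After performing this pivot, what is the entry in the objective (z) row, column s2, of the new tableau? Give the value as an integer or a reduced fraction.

Pivot element is row 4, column x: 15/4.
Normalize row 4: new (row 4, s2) = 0/(15/4) = 0.
z-row ← z-row − (-23/4)·(new row 4): 0 − (-23/4)·0 = 0.

0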